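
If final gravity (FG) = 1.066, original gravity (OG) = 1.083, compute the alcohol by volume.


ABV = (OG − FG) · 131.25
ABV = (1.083 − 1.066) · 131.25

2.2312 % ABV


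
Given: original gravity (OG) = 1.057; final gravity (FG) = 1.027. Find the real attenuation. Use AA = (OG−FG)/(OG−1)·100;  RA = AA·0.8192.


AA = (1.057 − 1.027)/(1.057 − 1)·100 = 52.6316
RA = 52.6316·0.8192

43.1158 %


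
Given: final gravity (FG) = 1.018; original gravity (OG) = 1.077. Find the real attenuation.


AA = (OG−FG)/(OG−1)·100;  RA = AA·0.8192
AA = (1.077 − 1.018)/(1.077 − 1)·100 = 76.6234
RA = 76.6234·0.8192

62.7699 %


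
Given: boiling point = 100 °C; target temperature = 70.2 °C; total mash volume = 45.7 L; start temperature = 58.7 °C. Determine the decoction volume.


V_dec = V_total·(T_target − T_start)/(T_boil − T_start)
V_dec = 45.7·(70.2 − 58.7)/(100 − 58.7)

12.7252 L


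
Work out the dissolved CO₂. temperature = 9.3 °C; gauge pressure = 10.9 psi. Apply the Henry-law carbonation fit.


vols = (P + 14.695)·(0.01821 + 0.09011·e^(−0.04·T))
vols = (10.9 + 14.695)·(0.01821 + 0.09011·e^(−0.04·9.3))

2.0560 volumes


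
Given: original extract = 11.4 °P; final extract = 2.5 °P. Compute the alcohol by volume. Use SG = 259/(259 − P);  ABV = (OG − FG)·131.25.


OG = 259/(259 − 11.4) = 1.0460
FG = 259/(259 − 2.5) = 1.0097
ABV = (1.0460 − 1.0097)·131.25

4.7638 % ABV


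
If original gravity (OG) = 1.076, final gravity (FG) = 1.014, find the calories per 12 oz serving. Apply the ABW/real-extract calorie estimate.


ABW = (OG−FG)·131.25·0.79/FG;  °P = 259 − 259/SG (for OG→OE and FG→AE);  RE = 0.1808·OE + 0.8192·AE;  Cal = (6.9·ABW + 4·(RE−0.1))·FG·3.55
ABW = (1.076 − 1.014)·131.25·0.79/1.014 = 6.3399
OE = 259 − 259/1.076 = 18.2937 °P
AE = 259 − 259/1.014 = 3.5759 °P
RE = 0.1808·18.2937 + 0.8192·3.5759 = 6.2369 °P
Cal = (6.9·6.3399 + 4·(6.2369−0.1))·1.014·3.55

245.8332 kcal


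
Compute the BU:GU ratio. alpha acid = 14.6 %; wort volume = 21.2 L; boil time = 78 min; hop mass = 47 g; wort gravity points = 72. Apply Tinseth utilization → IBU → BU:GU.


U = 1.65·0.000125^(GP/1000)·(1−e^(−0.04t))/4.15;  IBU = (α/100)·m·U·1000/V;  BU:GU = IBU/GP
U = 1.65·0.000125^(72/1000)·(1−e^(−0.04·78))/4.15 = 0.1990
IBU = (14.6/100)·47·0.1990·1000/21.2 = 64.4043
BU:GU = 64.4043/72

0.8945


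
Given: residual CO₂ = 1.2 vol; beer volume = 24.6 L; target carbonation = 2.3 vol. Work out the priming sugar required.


sugar = (target − residual)·4.0·V
sugar = (2.3 − 1.2)·4.0·24.6

108.2400 g


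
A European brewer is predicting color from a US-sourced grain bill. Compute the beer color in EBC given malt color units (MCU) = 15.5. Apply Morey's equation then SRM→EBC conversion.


SRM = 1.4922·MCU^0.6859;  EBC = SRM·1.97
SRM = 1.4922·15.5^0.6859 = 9.7786
EBC = 9.7786·1.97

19.2638 EBC


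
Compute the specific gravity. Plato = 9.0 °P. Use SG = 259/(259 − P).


SG = 259/(259 − 9.0)

1.0360


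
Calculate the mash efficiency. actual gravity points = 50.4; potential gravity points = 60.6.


efficiency = actual / potential × 100
efficiency = 50.4 / 60.6 × 100

83.1683 %


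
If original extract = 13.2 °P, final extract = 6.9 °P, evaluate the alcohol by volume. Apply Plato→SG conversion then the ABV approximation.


SG = 259/(259 − P);  ABV = (OG − FG)·131.25
OG = 259/(259 − 13.2) = 1.0537
FG = 259/(259 − 6.9) = 1.0274
ABV = (1.0537 − 1.0274)·131.25

3.4561 % ABV


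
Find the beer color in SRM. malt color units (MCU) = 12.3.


SRM = 1.4922 · MCU^0.6859
SRM = 1.4922 · 12.3^0.6859

8.3444 SRM


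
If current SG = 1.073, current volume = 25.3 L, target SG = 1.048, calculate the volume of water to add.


V_water = V·((SG_curr − 1)/(SG_target − 1) − 1)
V_water = 25.3·((1.073 − 1)/(1.048 − 1) − 1)

13.1771 L


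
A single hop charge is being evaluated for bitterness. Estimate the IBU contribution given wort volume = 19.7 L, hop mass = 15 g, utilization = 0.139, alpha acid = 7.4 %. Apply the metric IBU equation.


IBU = (α/100)·mass·U·1000 / V
IBU = (7.4/100)·15·0.139·1000 / 19.7

7.8320 IBU


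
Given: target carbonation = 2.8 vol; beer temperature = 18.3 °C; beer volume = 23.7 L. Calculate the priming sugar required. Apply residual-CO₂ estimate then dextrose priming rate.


residual = 14.695·(0.01821 + 0.09011·e^(−0.04·T));  sugar = (target − residual)·4.0·V
residual = 14.695·(0.01821 + 0.09011·e^(−0.04·18.3)) = 0.9044
sugar = (2.8 − 0.9044)·4.0·23.7

179.6983 g


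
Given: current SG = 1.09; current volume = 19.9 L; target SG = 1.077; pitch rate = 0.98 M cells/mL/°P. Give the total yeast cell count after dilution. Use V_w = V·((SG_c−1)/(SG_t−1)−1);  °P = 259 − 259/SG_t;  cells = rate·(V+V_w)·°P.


V_w = 19.9·((1.09−1)/(1.077−1)−1) = 3.3597
V_final = 19.9 + 3.3597 = 23.2597
°P = 259 − 259/1.077 = 18.5172
cells = 0.98·23.2597·18.5172

422.0906 billion cells


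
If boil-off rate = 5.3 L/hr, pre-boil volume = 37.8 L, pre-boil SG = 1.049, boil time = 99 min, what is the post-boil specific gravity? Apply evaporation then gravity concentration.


V_post = V_pre − rate·(t/60);  SG_post = 1 + (SG_pre−1)·V_pre/V_post
V_post = 37.8 − 5.3·(99/60) = 29.0550
SG_post = 1 + (1.049 − 1)·37.8/29.0550

1.0637


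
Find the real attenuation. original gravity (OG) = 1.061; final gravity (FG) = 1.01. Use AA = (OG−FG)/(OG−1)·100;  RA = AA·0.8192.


AA = (1.061 − 1.01)/(1.061 − 1)·100 = 83.6066
RA = 83.6066·0.8192

68.4905 %


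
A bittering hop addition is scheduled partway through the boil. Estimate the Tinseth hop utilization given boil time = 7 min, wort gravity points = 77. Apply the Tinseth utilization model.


U = 1.65·0.000125^(GP/1000) · (1 − e^(−0.04·t))/4.15
bigness = 1.65·0.000125^(77/1000) = 0.8259
boil_factor = (1 − e^(−0.04·7))/4.15 = 0.0588
U = 0.8259 · 0.0588

0.0486


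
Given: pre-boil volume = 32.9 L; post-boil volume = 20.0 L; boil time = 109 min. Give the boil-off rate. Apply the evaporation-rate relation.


rate = (V_pre − V_post) / (t_min/60)
rate = (32.9 − 20.0) / (109/60)

7.1009 L/hr


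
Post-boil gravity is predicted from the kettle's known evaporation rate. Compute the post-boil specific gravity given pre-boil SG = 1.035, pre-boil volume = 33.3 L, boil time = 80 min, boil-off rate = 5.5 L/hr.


V_post = V_pre − rate·(t/60);  SG_post = 1 + (SG_pre−1)·V_pre/V_post
V_post = 33.3 − 5.5·(80/60) = 25.9667
SG_post = 1 + (1.035 − 1)·33.3/25.9667

1.0449


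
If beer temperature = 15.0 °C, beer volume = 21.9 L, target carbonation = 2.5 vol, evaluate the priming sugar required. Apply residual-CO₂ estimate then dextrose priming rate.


residual = 14.695·(0.01821 + 0.09011·e^(−0.04·T));  sugar = (target − residual)·4.0·V
residual = 14.695·(0.01821 + 0.09011·e^(−0.04·15.0)) = 0.9943
sugar = (2.5 − 0.9943)·4.0·21.9

131.8981 g


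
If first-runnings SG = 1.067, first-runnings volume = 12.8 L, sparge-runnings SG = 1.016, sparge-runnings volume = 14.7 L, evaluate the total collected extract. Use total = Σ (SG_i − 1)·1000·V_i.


first = (1.067 − 1)·1000·12.8 = 857.6000
sparge = (1.016 − 1)·1000·14.7 = 235.2000
total = 857.6000 + 235.2000

1092.8000 gravity·L


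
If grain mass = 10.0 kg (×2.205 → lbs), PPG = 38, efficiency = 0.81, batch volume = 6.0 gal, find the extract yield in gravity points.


points = lbs × PPG × eff / vol
lbs = 10.0 × 2.205 = 22.0500
points = 22.0500 × 38 × 0.81 / 6.0

113.1165 points


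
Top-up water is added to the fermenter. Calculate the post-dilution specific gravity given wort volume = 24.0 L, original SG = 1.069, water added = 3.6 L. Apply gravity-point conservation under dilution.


SG_new = 1 + (SG_old − 1)·V_old/(V_old + V_water)
pts = (1.069 − 1)·1000·24.0/(24.0 + 3.6) = 60.0000
SG_new = 1 + 60.0000/1000

1.0600


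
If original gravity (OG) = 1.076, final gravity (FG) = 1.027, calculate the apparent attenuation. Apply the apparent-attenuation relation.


AA = (OG − FG)/(OG − 1) · 100
AA = (1.076 − 1.027)/(1.076 − 1) · 100

64.4737 %


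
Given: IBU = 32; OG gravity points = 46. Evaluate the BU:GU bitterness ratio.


BU:GU = IBU / OG_points
BU:GU = 32 / 46

0.6957


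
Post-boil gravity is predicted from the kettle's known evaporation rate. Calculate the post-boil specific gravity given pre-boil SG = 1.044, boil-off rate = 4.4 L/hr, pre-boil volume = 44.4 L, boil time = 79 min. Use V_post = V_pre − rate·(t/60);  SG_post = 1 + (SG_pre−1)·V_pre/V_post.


V_post = 44.4 − 4.4·(79/60) = 38.6067
SG_post = 1 + (1.044 − 1)·44.4/38.6067

1.0506


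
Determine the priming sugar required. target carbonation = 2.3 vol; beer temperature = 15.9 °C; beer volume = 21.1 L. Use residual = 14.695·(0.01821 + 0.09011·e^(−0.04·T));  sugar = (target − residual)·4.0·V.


residual = 14.695·(0.01821 + 0.09011·e^(−0.04·15.9)) = 0.9686
sugar = (2.3 − 0.9686)·4.0·21.1

112.3687 g


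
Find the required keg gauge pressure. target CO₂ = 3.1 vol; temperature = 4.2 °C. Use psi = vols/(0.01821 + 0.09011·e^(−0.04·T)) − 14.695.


psi = 3.1/(0.01821 + 0.09011·e^(−0.04·4.2)) − 14.695

18.1493 psi


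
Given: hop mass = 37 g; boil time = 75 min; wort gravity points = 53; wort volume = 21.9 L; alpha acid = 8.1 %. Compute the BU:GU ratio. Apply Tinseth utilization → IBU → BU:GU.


U = 1.65·0.000125^(GP/1000)·(1−e^(−0.04t))/4.15;  IBU = (α/100)·m·U·1000/V;  BU:GU = IBU/GP
U = 1.65·0.000125^(53/1000)·(1−e^(−0.04·75))/4.15 = 0.2346
IBU = (8.1/100)·37·0.2346·1000/21.9 = 32.1097
BU:GU = 32.1097/53

0.6058


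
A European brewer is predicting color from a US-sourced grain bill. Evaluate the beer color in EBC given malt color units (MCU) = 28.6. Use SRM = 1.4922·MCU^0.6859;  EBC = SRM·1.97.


SRM = 1.4922·28.6^0.6859 = 14.8850
EBC = 14.8850·1.97

29.3234 EBC


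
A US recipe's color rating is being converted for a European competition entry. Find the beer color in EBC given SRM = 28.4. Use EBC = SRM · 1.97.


EBC = 28.4 · 1.97

55.9480 EBC


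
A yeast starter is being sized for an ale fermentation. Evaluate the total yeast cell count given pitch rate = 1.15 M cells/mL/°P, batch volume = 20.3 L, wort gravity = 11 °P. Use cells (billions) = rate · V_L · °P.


cells = 1.15 · 20.3 · 11

256.7950 billion cells


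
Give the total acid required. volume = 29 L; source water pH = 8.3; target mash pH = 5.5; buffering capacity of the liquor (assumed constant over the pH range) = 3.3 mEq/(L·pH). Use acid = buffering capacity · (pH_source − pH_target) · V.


acid = 3.3 · (8.3 − 5.5) · 29

267.9600 mEq


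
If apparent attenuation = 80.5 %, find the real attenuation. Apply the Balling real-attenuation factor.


RA = AA · 0.8192
RA = 80.5 · 0.8192

65.9456 %


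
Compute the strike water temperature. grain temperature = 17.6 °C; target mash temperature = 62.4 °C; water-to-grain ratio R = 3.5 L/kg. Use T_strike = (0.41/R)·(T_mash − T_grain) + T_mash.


T_strike = (0.41/3.5)·(62.4 − 17.6) + 62.4

67.6480 °C


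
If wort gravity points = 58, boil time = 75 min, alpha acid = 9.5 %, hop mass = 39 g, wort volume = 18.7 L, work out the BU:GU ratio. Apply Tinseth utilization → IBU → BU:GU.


U = 1.65·0.000125^(GP/1000)·(1−e^(−0.04t))/4.15;  IBU = (α/100)·m·U·1000/V;  BU:GU = IBU/GP
U = 1.65·0.000125^(58/1000)·(1−e^(−0.04·75))/4.15 = 0.2243
IBU = (9.5/100)·39·0.2243·1000/18.7 = 44.4451
BU:GU = 44.4451/58

0.7663


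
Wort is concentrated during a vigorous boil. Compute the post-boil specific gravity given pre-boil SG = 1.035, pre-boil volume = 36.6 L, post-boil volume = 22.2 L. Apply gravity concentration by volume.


SG_post = 1 + (SG_pre − 1)·V_pre/V_post
pts_pre = (1.035 − 1)·1000 = 35.0000
pts_post = 35.0000·36.6/22.2 = 57.7027
SG_post = 1 + 57.7027/1000

1.0577


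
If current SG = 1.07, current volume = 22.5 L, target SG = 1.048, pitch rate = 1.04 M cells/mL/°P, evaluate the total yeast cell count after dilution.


V_w = V·((SG_c−1)/(SG_t−1)−1);  °P = 259 − 259/SG_t;  cells = rate·(V+V_w)·°P
V_w = 22.5·((1.07−1)/(1.048−1)−1) = 10.3125
V_final = 22.5 + 10.3125 = 32.8125
°P = 259 − 259/1.048 = 11.8626
cells = 1.04·32.8125·11.8626

404.8111 billion cells


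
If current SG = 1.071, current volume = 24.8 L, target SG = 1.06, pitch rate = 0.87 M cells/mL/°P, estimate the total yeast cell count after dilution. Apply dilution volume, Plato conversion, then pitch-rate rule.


V_w = V·((SG_c−1)/(SG_t−1)−1);  °P = 259 − 259/SG_t;  cells = rate·(V+V_w)·°P
V_w = 24.8·((1.071−1)/(1.06−1)−1) = 4.5467
V_final = 24.8 + 4.5467 = 29.3467
°P = 259 − 259/1.06 = 14.6604
cells = 0.87·29.3467·14.6604

374.3029 billion cells


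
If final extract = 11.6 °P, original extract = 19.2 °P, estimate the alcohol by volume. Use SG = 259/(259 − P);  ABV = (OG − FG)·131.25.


OG = 259/(259 − 19.2) = 1.0801
FG = 259/(259 − 11.6) = 1.0469
ABV = (1.0801 − 1.0469)·131.25

4.3548 % ABV


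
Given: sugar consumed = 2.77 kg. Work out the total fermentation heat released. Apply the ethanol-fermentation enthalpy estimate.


Q = m_sugar · 590 kJ/kg
Q = 2.77 · 590

1634.3000 kJ


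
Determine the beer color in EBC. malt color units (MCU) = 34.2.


SRM = 1.4922·MCU^0.6859;  EBC = SRM·1.97
SRM = 1.4922·34.2^0.6859 = 16.8273
EBC = 16.8273·1.97

33.1499 EBC


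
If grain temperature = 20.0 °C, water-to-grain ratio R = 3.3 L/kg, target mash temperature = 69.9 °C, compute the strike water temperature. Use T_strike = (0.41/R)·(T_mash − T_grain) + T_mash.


T_strike = (0.41/3.3)·(69.9 − 20.0) + 69.9

76.0997 °C


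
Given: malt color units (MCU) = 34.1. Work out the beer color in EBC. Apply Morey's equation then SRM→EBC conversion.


SRM = 1.4922·MCU^0.6859;  EBC = SRM·1.97
SRM = 1.4922·34.1^0.6859 = 16.7936
EBC = 16.7936·1.97

33.0834 EBC


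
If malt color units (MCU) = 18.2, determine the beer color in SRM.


SRM = 1.4922 · MCU^0.6859
SRM = 1.4922 · 18.2^0.6859

10.9172 SRM


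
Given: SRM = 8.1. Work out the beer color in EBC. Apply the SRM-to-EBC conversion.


EBC = SRM · 1.97
EBC = 8.1 · 1.97

15.9570 EBC


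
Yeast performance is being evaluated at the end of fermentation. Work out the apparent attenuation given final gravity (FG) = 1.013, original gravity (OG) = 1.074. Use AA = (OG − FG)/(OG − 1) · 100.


AA = (1.074 − 1.013)/(1.074 − 1) · 100

82.4324 %


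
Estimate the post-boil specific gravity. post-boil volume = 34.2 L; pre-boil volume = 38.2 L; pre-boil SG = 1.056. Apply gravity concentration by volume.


SG_post = 1 + (SG_pre − 1)·V_pre/V_post
pts_pre = (1.056 − 1)·1000 = 56.0000
pts_post = 56.0000·38.2/34.2 = 62.5497
SG_post = 1 + 62.5497/1000

1.0625


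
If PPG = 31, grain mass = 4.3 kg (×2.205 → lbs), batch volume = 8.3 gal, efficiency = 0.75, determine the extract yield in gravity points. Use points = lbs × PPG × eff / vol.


lbs = 4.3 × 2.205 = 9.4815
points = 9.4815 × 31 × 0.75 / 8.3

26.5596 points


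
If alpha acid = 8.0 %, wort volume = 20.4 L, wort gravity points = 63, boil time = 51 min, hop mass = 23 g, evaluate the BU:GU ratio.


U = 1.65·0.000125^(GP/1000)·(1−e^(−0.04t))/4.15;  IBU = (α/100)·m·U·1000/V;  BU:GU = IBU/GP
U = 1.65·0.000125^(63/1000)·(1−e^(−0.04·51))/4.15 = 0.1964
IBU = (8.0/100)·23·0.1964·1000/20.4 = 17.7106
BU:GU = 17.7106/63

0.2811


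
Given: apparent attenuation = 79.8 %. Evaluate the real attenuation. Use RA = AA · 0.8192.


RA = 79.8 · 0.8192

65.3722 %


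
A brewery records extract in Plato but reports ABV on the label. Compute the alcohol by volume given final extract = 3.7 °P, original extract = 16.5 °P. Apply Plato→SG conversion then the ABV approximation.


SG = 259/(259 − P);  ABV = (OG − FG)·131.25
OG = 259/(259 − 16.5) = 1.0680
FG = 259/(259 − 3.7) = 1.0145
ABV = (1.0680 − 1.0145)·131.25

7.0282 % ABV


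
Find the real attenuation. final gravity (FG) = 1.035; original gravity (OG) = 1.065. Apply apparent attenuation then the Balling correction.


AA = (OG−FG)/(OG−1)·100;  RA = AA·0.8192
AA = (1.065 − 1.035)/(1.065 − 1)·100 = 46.1538
RA = 46.1538·0.8192

37.8092 %


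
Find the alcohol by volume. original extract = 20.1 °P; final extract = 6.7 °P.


SG = 259/(259 − P);  ABV = (OG − FG)·131.25
OG = 259/(259 − 20.1) = 1.0841
FG = 259/(259 − 6.7) = 1.0266
ABV = (1.0841 − 1.0266)·131.25

7.5574 % ABV


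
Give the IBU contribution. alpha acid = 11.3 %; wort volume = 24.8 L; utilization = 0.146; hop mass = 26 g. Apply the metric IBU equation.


IBU = (α/100)·mass·U·1000 / V
IBU = (11.3/100)·26·0.146·1000 / 24.8

17.2963 IBU


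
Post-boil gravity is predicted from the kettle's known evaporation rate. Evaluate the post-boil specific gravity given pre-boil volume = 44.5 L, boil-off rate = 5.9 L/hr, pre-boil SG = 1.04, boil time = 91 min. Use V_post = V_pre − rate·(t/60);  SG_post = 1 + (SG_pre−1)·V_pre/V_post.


V_post = 44.5 − 5.9·(91/60) = 35.5517
SG_post = 1 + (1.04 − 1)·44.5/35.5517

1.0501


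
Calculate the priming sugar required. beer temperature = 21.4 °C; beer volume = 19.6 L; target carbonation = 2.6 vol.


residual = 14.695·(0.01821 + 0.09011·e^(−0.04·T));  sugar = (target − residual)·4.0·V
residual = 14.695·(0.01821 + 0.09011·e^(−0.04·21.4)) = 0.8302
sugar = (2.6 − 0.8302)·4.0·19.6

138.7540 g


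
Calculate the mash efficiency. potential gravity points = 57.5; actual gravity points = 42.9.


efficiency = actual / potential × 100
efficiency = 42.9 / 57.5 × 100

74.6087 %


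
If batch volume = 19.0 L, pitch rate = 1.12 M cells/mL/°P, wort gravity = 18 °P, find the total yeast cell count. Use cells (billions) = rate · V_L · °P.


cells = 1.12 · 19.0 · 18

383.0400 billion cells


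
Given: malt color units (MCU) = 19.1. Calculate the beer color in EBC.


SRM = 1.4922·MCU^0.6859;  EBC = SRM·1.97
SRM = 1.4922·19.1^0.6859 = 11.2846
EBC = 11.2846·1.97

22.2307 EBC


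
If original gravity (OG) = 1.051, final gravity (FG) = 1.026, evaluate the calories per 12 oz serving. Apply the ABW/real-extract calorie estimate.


ABW = (OG−FG)·131.25·0.79/FG;  °P = 259 − 259/SG (for OG→OE and FG→AE);  RE = 0.1808·OE + 0.8192·AE;  Cal = (6.9·ABW + 4·(RE−0.1))·FG·3.55
ABW = (1.051 − 1.026)·131.25·0.79/1.026 = 2.5265
OE = 259 − 259/1.051 = 12.5680 °P
AE = 259 − 259/1.026 = 6.5634 °P
RE = 0.1808·12.5680 + 0.8192·6.5634 = 7.6490 °P
Cal = (6.9·2.5265 + 4·(7.6490−0.1))·1.026·3.55

173.4785 kcal


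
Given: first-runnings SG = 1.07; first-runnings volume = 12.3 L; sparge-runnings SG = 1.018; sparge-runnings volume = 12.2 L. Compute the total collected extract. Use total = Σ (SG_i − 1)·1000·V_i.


first = (1.07 − 1)·1000·12.3 = 861.0000
sparge = (1.018 − 1)·1000·12.2 = 219.6000
total = 861.0000 + 219.6000

1080.6000 gravity·L


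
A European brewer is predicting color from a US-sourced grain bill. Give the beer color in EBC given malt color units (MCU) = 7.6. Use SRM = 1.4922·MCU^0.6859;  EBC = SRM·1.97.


SRM = 1.4922·7.6^0.6859 = 5.9976
EBC = 5.9976·1.97

11.8153 EBC


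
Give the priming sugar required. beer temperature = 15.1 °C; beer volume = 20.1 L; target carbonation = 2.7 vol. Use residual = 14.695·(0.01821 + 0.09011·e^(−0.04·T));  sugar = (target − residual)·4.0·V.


residual = 14.695·(0.01821 + 0.09011·e^(−0.04·15.1)) = 0.9914
sugar = (2.7 − 0.9914)·4.0·20.1

137.3704 g


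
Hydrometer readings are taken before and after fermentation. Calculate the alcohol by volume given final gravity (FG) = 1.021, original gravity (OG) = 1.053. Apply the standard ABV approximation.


ABV = (OG − FG) · 131.25
ABV = (1.053 − 1.021) · 131.25

4.2000 % ABV


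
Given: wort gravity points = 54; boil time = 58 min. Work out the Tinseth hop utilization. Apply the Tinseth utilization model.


U = 1.65·0.000125^(GP/1000) · (1 − e^(−0.04·t))/4.15
bigness = 1.65·0.000125^(54/1000) = 1.0156
boil_factor = (1 − e^(−0.04·58))/4.15 = 0.2173
U = 1.0156 · 0.2173

0.2207


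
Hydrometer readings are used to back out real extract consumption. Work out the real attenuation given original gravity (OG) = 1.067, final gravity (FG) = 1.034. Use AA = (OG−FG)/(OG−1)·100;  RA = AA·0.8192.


AA = (1.067 − 1.034)/(1.067 − 1)·100 = 49.2537
RA = 49.2537·0.8192

40.3487 %


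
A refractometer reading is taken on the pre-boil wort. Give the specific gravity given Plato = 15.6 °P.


SG = 259/(259 − P)
SG = 259/(259 − 15.6)

1.0641


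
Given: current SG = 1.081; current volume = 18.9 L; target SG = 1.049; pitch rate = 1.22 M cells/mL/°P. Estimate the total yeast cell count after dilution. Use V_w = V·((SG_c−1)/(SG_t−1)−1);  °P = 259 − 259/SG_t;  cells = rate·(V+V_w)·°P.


V_w = 18.9·((1.081−1)/(1.049−1)−1) = 12.3429
V_final = 18.9 + 12.3429 = 31.2429
°P = 259 − 259/1.049 = 12.0982
cells = 1.22·31.2429·12.0982

461.1380 billion cells


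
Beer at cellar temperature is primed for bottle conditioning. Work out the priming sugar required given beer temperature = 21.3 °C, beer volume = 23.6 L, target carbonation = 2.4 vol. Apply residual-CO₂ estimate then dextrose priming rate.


residual = 14.695·(0.01821 + 0.09011·e^(−0.04·T));  sugar = (target − residual)·4.0·V
residual = 14.695·(0.01821 + 0.09011·e^(−0.04·21.3)) = 0.8324
sugar = (2.4 − 0.8324)·4.0·23.6

147.9783 g


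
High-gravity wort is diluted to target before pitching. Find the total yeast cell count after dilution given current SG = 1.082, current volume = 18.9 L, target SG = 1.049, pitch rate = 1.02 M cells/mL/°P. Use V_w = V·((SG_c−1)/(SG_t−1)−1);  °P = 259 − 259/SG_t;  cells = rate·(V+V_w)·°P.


V_w = 18.9·((1.082−1)/(1.049−1)−1) = 12.7286
V_final = 18.9 + 12.7286 = 31.6286
°P = 259 − 259/1.049 = 12.0982
cells = 1.02·31.6286·12.0982

390.3014 billion cells


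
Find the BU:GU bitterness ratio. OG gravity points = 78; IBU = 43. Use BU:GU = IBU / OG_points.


BU:GU = 43 / 78

0.5513


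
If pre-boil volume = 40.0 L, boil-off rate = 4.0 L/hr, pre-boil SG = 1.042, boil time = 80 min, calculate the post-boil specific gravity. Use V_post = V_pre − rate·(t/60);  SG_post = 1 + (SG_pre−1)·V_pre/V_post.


V_post = 40.0 − 4.0·(80/60) = 34.6667
SG_post = 1 + (1.042 − 1)·40.0/34.6667

1.0485


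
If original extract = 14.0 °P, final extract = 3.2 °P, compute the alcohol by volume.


SG = 259/(259 − P);  ABV = (OG − FG)·131.25
OG = 259/(259 − 14.0) = 1.0571
FG = 259/(259 − 3.2) = 1.0125
ABV = (1.0571 − 1.0125)·131.25

5.8581 % ABV


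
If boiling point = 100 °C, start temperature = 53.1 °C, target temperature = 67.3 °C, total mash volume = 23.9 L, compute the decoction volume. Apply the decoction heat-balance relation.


V_dec = V_total·(T_target − T_start)/(T_boil − T_start)
V_dec = 23.9·(67.3 − 53.1)/(100 − 53.1)

7.2362 L


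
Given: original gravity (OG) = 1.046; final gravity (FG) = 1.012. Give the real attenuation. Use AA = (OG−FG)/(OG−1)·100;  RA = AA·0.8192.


AA = (1.046 − 1.012)/(1.046 − 1)·100 = 73.9130
RA = 73.9130·0.8192

60.5496 %


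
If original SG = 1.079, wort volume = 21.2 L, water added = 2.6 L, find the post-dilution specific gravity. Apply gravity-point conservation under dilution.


SG_new = 1 + (SG_old − 1)·V_old/(V_old + V_water)
pts = (1.079 − 1)·1000·21.2/(21.2 + 2.6) = 70.3697
SG_new = 1 + 70.3697/1000

1.0704


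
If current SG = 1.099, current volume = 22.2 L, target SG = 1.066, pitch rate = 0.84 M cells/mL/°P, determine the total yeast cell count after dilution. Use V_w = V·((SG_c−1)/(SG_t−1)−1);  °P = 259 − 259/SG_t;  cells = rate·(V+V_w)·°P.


V_w = 22.2·((1.099−1)/(1.066−1)−1) = 11.1000
V_final = 22.2 + 11.1000 = 33.3000
°P = 259 − 259/1.066 = 16.0356
cells = 0.84·33.3000·16.0356

448.5491 billion cells


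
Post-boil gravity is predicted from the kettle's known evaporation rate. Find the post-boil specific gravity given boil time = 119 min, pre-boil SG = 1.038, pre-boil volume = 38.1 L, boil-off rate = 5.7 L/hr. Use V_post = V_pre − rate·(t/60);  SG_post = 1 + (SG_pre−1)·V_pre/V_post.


V_post = 38.1 − 5.7·(119/60) = 26.7950
SG_post = 1 + (1.038 − 1)·38.1/26.7950

1.0540


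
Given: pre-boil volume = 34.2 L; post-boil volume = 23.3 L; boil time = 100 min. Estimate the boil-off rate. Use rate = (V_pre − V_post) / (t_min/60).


rate = (34.2 − 23.3) / (100/60)

6.5400 L/hr


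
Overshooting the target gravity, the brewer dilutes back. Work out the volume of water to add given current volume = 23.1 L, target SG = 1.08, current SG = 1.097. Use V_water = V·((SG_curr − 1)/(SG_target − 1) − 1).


V_water = 23.1·((1.097 − 1)/(1.08 − 1) − 1)

4.9087 L


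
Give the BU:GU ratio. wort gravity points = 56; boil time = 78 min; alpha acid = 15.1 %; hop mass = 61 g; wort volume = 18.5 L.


U = 1.65·0.000125^(GP/1000)·(1−e^(−0.04t))/4.15;  IBU = (α/100)·m·U·1000/V;  BU:GU = IBU/GP
U = 1.65·0.000125^(56/1000)·(1−e^(−0.04·78))/4.15 = 0.2297
IBU = (15.1/100)·61·0.2297·1000/18.5 = 114.3890
BU:GU = 114.3890/56

2.0427


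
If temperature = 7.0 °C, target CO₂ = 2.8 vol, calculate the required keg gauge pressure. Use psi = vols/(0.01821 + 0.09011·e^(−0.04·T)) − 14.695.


psi = 2.8/(0.01821 + 0.09011·e^(−0.04·7.0)) − 14.695

17.7448 psi


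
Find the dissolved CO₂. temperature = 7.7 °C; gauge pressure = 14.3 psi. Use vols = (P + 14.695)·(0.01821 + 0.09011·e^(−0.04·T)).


vols = (14.3 + 14.695)·(0.01821 + 0.09011·e^(−0.04·7.7))

2.4481 volumes


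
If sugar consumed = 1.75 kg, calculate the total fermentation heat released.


Q = m_sugar · 590 kJ/kg
Q = 1.75 · 590

1032.5000 kJ


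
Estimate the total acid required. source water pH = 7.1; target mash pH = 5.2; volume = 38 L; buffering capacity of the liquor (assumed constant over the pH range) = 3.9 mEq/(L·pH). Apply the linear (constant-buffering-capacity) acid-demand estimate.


acid = buffering capacity · (pH_source − pH_target) · V
acid = 3.9 · (7.1 − 5.2) · 38

281.5800 mEq


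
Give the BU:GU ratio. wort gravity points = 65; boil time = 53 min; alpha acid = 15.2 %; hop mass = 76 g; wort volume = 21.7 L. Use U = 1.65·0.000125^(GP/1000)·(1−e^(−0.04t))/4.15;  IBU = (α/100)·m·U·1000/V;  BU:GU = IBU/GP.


U = 1.65·0.000125^(65/1000)·(1−e^(−0.04·53))/4.15 = 0.1951
IBU = (15.2/100)·76·0.1951·1000/21.7 = 103.8483
BU:GU = 103.8483/65

1.5977


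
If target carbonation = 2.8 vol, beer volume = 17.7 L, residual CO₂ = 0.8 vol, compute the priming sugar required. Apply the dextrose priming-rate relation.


sugar = (target − residual)·4.0·V
sugar = (2.8 − 0.8)·4.0·17.7

141.6000 g


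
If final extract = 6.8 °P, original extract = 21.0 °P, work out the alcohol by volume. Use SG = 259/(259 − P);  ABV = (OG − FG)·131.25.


OG = 259/(259 − 21.0) = 1.0882
FG = 259/(259 − 6.8) = 1.0270
ABV = (1.0882 − 1.0270)·131.25

8.0420 % ABV


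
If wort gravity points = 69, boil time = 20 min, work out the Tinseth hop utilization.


U = 1.65·0.000125^(GP/1000) · (1 − e^(−0.04·t))/4.15
bigness = 1.65·0.000125^(69/1000) = 0.8875
boil_factor = (1 − e^(−0.04·20))/4.15 = 0.1327
U = 0.8875 · 0.1327

0.1178


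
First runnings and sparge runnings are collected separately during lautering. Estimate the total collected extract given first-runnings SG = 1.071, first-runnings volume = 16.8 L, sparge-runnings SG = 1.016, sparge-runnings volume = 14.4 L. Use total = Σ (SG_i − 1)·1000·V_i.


first = (1.071 − 1)·1000·16.8 = 1192.8000
sparge = (1.016 − 1)·1000·14.4 = 230.4000
total = 1192.8000 + 230.4000

1423.2000 gravity·L


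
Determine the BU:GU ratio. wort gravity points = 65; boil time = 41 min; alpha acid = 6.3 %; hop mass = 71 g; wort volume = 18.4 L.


U = 1.65·0.000125^(GP/1000)·(1−e^(−0.04t))/4.15;  IBU = (α/100)·m·U·1000/V;  BU:GU = IBU/GP
U = 1.65·0.000125^(65/1000)·(1−e^(−0.04·41))/4.15 = 0.1787
IBU = (6.3/100)·71·0.1787·1000/18.4 = 43.4372
BU:GU = 43.4372/65

0.6683


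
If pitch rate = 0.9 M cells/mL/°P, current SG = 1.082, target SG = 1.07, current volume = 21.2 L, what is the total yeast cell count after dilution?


V_w = V·((SG_c−1)/(SG_t−1)−1);  °P = 259 − 259/SG_t;  cells = rate·(V+V_w)·°P
V_w = 21.2·((1.082−1)/(1.07−1)−1) = 3.6343
V_final = 21.2 + 3.6343 = 24.8343
°P = 259 − 259/1.07 = 16.9439
cells = 0.9·24.8343·16.9439

378.7113 billion cells


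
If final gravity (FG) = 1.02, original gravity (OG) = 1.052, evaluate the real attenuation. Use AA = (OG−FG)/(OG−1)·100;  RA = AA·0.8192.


AA = (1.052 − 1.02)/(1.052 − 1)·100 = 61.5385
RA = 61.5385·0.8192

50.4123 %


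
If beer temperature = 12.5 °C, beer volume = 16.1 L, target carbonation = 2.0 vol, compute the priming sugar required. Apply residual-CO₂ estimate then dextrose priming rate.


residual = 14.695·(0.01821 + 0.09011·e^(−0.04·T));  sugar = (target − residual)·4.0·V
residual = 14.695·(0.01821 + 0.09011·e^(−0.04·12.5)) = 1.0707
sugar = (2.0 − 1.0707)·4.0·16.1

59.8441 g


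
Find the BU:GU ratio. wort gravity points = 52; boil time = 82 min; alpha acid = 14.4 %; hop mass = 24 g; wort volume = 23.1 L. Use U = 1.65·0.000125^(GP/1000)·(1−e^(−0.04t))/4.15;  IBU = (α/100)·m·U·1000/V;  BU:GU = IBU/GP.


U = 1.65·0.000125^(52/1000)·(1−e^(−0.04·82))/4.15 = 0.2398
IBU = (14.4/100)·24·0.2398·1000/23.1 = 35.8740
BU:GU = 35.8740/52

0.6899


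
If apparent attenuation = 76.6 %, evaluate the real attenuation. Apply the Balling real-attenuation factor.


RA = AA · 0.8192
RA = 76.6 · 0.8192

62.7507 %


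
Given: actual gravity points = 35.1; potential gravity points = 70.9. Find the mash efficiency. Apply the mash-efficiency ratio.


efficiency = actual / potential × 100
efficiency = 35.1 / 70.9 × 100

49.5063 %


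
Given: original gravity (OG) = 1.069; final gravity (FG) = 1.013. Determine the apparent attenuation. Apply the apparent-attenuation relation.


AA = (OG − FG)/(OG − 1) · 100
AA = (1.069 − 1.013)/(1.069 − 1) · 100

81.1594 %


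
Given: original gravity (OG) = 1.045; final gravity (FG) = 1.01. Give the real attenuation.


AA = (OG−FG)/(OG−1)·100;  RA = AA·0.8192
AA = (1.045 − 1.01)/(1.045 − 1)·100 = 77.7778
RA = 77.7778·0.8192

63.7156 %


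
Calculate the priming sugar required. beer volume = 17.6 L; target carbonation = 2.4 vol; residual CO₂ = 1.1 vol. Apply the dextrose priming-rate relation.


sugar = (target − residual)·4.0·V
sugar = (2.4 − 1.1)·4.0·17.6

91.5200 g


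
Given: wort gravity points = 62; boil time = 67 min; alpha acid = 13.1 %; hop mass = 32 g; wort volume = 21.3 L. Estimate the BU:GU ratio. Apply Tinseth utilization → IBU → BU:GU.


U = 1.65·0.000125^(GP/1000)·(1−e^(−0.04t))/4.15;  IBU = (α/100)·m·U·1000/V;  BU:GU = IBU/GP
U = 1.65·0.000125^(62/1000)·(1−e^(−0.04·67))/4.15 = 0.2121
IBU = (13.1/100)·32·0.2121·1000/21.3 = 41.7484
BU:GU = 41.7484/62

0.6734


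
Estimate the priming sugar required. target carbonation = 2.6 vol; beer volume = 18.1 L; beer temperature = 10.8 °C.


residual = 14.695·(0.01821 + 0.09011·e^(−0.04·T));  sugar = (target − residual)·4.0·V
residual = 14.695·(0.01821 + 0.09011·e^(−0.04·10.8)) = 1.1273
sugar = (2.6 − 1.1273)·4.0·18.1

106.6266 g


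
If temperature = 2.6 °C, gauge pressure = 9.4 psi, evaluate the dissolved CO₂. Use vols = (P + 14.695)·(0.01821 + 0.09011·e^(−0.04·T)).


vols = (9.4 + 14.695)·(0.01821 + 0.09011·e^(−0.04·2.6))

2.3955 volumes


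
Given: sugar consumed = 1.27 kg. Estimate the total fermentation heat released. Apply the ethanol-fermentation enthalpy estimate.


Q = m_sugar · 590 kJ/kg
Q = 1.27 · 590

749.3000 kJ


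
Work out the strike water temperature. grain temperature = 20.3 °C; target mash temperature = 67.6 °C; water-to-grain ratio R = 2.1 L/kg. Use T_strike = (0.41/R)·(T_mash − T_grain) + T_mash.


T_strike = (0.41/2.1)·(67.6 − 20.3) + 67.6

76.8348 °C


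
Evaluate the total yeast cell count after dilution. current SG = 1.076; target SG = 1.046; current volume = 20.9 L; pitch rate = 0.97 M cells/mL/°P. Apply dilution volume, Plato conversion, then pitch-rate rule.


V_w = V·((SG_c−1)/(SG_t−1)−1);  °P = 259 − 259/SG_t;  cells = rate·(V+V_w)·°P
V_w = 20.9·((1.076−1)/(1.046−1)−1) = 13.6304
V_final = 20.9 + 13.6304 = 34.5304
°P = 259 − 259/1.046 = 11.3901
cells = 0.97·34.5304·11.3901

381.5045 billion cells


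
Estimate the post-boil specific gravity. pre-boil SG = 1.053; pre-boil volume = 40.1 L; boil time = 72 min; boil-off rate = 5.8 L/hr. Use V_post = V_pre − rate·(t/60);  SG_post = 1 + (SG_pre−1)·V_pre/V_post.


V_post = 40.1 − 5.8·(72/60) = 33.1400
SG_post = 1 + (1.053 − 1)·40.1/33.1400

1.0641


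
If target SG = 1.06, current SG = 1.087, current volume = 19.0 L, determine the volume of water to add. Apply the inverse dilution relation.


V_water = V·((SG_curr − 1)/(SG_target − 1) − 1)
V_water = 19.0·((1.087 − 1)/(1.06 − 1) − 1)

8.5500 L


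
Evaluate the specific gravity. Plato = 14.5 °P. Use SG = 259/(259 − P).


SG = 259/(259 − 14.5)

1.0593


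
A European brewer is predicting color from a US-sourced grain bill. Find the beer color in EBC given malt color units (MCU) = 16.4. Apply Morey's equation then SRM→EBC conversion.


SRM = 1.4922·MCU^0.6859;  EBC = SRM·1.97
SRM = 1.4922·16.4^0.6859 = 10.1646
EBC = 10.1646·1.97

20.0242 EBC


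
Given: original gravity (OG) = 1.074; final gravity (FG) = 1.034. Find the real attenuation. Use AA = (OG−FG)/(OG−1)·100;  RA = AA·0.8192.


AA = (1.074 − 1.034)/(1.074 − 1)·100 = 54.0541
RA = 54.0541·0.8192

44.2811 %


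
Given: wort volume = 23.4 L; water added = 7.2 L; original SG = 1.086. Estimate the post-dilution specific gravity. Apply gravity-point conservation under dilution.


SG_new = 1 + (SG_old − 1)·V_old/(V_old + V_water)
pts = (1.086 − 1)·1000·23.4/(23.4 + 7.2) = 65.7647
SG_new = 1 + 65.7647/1000

1.0658


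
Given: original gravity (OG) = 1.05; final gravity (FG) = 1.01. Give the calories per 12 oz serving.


ABW = (OG−FG)·131.25·0.79/FG;  °P = 259 − 259/SG (for OG→OE and FG→AE);  RE = 0.1808·OE + 0.8192·AE;  Cal = (6.9·ABW + 4·(RE−0.1))·FG·3.55
ABW = (1.05 − 1.01)·131.25·0.79/1.01 = 4.1064
OE = 259 − 259/1.05 = 12.3333 °P
AE = 259 − 259/1.01 = 2.5644 °P
RE = 0.1808·12.3333 + 0.8192·2.5644 = 4.3306 °P
Cal = (6.9·4.1064 + 4·(4.3306−0.1))·1.01·3.55

162.2681 kcal


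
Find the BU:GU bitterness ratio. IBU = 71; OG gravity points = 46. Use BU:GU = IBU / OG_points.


BU:GU = 71 / 46

1.5435


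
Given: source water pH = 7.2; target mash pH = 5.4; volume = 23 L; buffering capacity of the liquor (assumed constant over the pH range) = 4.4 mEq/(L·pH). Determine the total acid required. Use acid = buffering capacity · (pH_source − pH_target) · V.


acid = 4.4 · (7.2 − 5.4) · 23

182.1600 mEq


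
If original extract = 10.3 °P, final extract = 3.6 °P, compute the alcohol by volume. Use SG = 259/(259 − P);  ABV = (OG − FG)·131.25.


OG = 259/(259 − 10.3) = 1.0414
FG = 259/(259 − 3.6) = 1.0141
ABV = (1.0414 − 1.0141)·131.25

3.5857 % ABV


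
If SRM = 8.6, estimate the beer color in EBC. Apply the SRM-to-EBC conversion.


EBC = SRM · 1.97
EBC = 8.6 · 1.97

16.9420 EBC


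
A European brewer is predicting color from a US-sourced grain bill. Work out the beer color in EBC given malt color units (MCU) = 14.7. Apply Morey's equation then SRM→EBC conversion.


SRM = 1.4922·MCU^0.6859;  EBC = SRM·1.97
SRM = 1.4922·14.7^0.6859 = 9.4295
EBC = 9.4295·1.97

18.5762 EBC


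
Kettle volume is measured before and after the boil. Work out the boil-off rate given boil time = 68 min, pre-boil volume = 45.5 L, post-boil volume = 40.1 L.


rate = (V_pre − V_post) / (t_min/60)
rate = (45.5 − 40.1) / (68/60)

4.7647 L/hr


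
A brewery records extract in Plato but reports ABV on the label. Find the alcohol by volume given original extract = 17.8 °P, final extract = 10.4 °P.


SG = 259/(259 − P);  ABV = (OG − FG)·131.25
OG = 259/(259 − 17.8) = 1.0738
FG = 259/(259 − 10.4) = 1.0418
ABV = (1.0738 − 1.0418)·131.25

4.1952 % ABV


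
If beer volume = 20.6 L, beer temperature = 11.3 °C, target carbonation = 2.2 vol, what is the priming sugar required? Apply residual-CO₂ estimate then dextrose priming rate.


residual = 14.695·(0.01821 + 0.09011·e^(−0.04·T));  sugar = (target − residual)·4.0·V
residual = 14.695·(0.01821 + 0.09011·e^(−0.04·11.3)) = 1.1102
sugar = (2.2 − 1.1102)·4.0·20.6

89.7967 g


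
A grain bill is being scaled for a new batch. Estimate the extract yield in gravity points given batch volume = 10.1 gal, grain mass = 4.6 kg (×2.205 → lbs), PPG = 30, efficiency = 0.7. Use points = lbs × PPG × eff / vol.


lbs = 4.6 × 2.205 = 10.1430
points = 10.1430 × 30 × 0.7 / 10.1

21.0894 points


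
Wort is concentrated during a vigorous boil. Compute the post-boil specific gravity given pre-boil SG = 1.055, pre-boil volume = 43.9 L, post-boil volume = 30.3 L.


SG_post = 1 + (SG_pre − 1)·V_pre/V_post
pts_pre = (1.055 − 1)·1000 = 55.0000
pts_post = 55.0000·43.9/30.3 = 79.6865
SG_post = 1 + 79.6865/1000

1.0797


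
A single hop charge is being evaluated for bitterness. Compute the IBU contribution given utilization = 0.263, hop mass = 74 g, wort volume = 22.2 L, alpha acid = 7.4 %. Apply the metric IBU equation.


IBU = (α/100)·mass·U·1000 / V
IBU = (7.4/100)·74·0.263·1000 / 22.2

64.8733 IBU


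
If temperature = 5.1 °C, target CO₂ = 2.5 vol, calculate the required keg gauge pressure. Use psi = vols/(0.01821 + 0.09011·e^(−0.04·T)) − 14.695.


psi = 2.5/(0.01821 + 0.09011·e^(−0.04·5.1)) − 14.695

12.5704 psi


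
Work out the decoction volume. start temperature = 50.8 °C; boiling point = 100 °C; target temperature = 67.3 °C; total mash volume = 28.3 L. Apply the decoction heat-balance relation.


V_dec = V_total·(T_target − T_start)/(T_boil − T_start)
V_dec = 28.3·(67.3 − 50.8)/(100 − 50.8)

9.4909 L


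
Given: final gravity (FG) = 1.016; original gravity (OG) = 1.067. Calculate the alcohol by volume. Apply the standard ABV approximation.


ABV = (OG − FG) · 131.25
ABV = (1.067 − 1.016) · 131.25

6.6937 % ABV


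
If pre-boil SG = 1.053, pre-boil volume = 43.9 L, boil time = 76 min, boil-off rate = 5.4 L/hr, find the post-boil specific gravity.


V_post = V_pre − rate·(t/60);  SG_post = 1 + (SG_pre−1)·V_pre/V_post
V_post = 43.9 − 5.4·(76/60) = 37.0600
SG_post = 1 + (1.053 − 1)·43.9/37.0600

1.0628


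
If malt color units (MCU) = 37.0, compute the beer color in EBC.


SRM = 1.4922·MCU^0.6859;  EBC = SRM·1.97
SRM = 1.4922·37.0^0.6859 = 17.7606
EBC = 17.7606·1.97

34.9883 EBC


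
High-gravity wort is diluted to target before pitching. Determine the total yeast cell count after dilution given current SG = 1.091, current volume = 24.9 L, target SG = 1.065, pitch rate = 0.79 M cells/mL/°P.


V_w = V·((SG_c−1)/(SG_t−1)−1);  °P = 259 − 259/SG_t;  cells = rate·(V+V_w)·°P
V_w = 24.9·((1.091−1)/(1.065−1)−1) = 9.9600
V_final = 24.9 + 9.9600 = 34.8600
°P = 259 − 259/1.065 = 15.8075
cells = 0.79·34.8600·15.8075

435.3294 billion cells
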